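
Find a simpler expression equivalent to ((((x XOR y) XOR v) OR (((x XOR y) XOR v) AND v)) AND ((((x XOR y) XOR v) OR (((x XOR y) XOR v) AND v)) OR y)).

By absorption (E AND (E OR v) = E) then absorption (E OR (E AND v) = E):
= ((x XOR y) XOR v)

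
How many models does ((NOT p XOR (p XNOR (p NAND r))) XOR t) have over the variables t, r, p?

Satisfying assignments: (0,0,0), (0,0,1), (0,1,0), (1,1,1)
Count: 4 out of 8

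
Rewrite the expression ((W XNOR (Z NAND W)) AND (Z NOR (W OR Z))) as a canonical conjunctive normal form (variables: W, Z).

(W OR Z) AND (W OR NOT Z) AND (NOT W OR Z) AND (NOT W OR NOT Z)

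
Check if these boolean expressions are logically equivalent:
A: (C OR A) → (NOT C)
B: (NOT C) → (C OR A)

No, Converse is not equivalent to original (counterexample: C=0, A=0)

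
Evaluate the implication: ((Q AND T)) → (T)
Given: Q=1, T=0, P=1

Antecedent ((Q AND T)) = 0; consequent (T) = 0.
0 → 0 = 1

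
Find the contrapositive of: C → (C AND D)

Contrapositive: NOT (C AND D) → NOT C
Note: A statement and its contrapositive are logically equivalent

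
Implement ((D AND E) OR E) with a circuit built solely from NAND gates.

((((D NAND E) NAND (D NAND E)) NAND ((D NAND E) NAND (D NAND E))) NAND (E NAND E))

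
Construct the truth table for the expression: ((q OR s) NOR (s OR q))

q | s | Output
--------------
0 | 0 | 1
0 | 1 | 0
1 | 0 | 0
1 | 1 | 0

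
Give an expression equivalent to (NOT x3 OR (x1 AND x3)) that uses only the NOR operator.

(((x3 NOR x3) NOR ((x1 NOR x1) NOR (x3 NOR x3))) NOR ((x3 NOR x3) NOR ((x1 NOR x1) NOR (x3 NOR x3))))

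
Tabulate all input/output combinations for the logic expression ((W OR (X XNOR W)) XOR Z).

W | X | Z | Output
------------------
0 | 0 | 0 | 1
0 | 0 | 1 | 0
0 | 1 | 0 | 0
0 | 1 | 1 | 1
1 | 0 | 0 | 1
1 | 0 | 1 | 0
1 | 1 | 0 | 1
1 | 1 | 1 | 0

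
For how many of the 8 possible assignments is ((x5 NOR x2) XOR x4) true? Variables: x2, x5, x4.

Satisfying assignments: (0,0,0), (0,1,1), (1,0,1), (1,1,1)
Count: 4 out of 8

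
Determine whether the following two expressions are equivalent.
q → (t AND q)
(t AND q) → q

No, Converse is not equivalent to original (counterexample: q=1, t=0, s=0)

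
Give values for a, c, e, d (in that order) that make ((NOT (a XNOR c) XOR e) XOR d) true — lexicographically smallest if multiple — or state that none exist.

a=0, c=0, e=0, d=1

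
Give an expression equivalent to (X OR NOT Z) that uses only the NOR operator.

((X NOR (Z NOR Z)) NOR (X NOR (Z NOR Z)))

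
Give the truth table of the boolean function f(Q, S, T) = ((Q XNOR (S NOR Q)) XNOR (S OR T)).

Q | S | T | Output
------------------
0 | 0 | 0 | 1
0 | 0 | 1 | 0
0 | 1 | 0 | 1
0 | 1 | 1 | 1
1 | 0 | 0 | 1
1 | 0 | 1 | 0
1 | 1 | 0 | 0
1 | 1 | 1 | 0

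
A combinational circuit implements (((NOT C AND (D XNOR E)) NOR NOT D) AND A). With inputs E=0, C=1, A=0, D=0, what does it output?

Substituting: (((NOT 1 AND (0 XNOR 0)) NOR NOT 0) AND 0)
= 0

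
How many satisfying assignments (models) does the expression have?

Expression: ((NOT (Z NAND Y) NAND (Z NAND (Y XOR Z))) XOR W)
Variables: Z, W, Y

Satisfying assignments: (0,0,0), (0,0,1), (1,0,0), (1,1,1)
Count: 4 out of 8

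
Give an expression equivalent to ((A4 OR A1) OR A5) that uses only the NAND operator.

((((A4 NAND A4) NAND (A1 NAND A1)) NAND ((A4 NAND A4) NAND (A1 NAND A1))) NAND (A5 NAND A5))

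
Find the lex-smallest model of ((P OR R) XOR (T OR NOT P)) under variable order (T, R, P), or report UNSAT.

T=0, R=0, P=0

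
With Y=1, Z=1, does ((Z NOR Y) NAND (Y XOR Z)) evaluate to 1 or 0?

Substituting: ((1 NOR 1) NAND (1 XOR 1))
= 1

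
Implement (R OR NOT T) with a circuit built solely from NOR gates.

((R NOR (T NOR T)) NOR (R NOR (T NOR T)))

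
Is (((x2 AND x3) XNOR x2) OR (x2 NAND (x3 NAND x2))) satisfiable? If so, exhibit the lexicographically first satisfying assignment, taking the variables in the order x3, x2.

x3=0, x2=0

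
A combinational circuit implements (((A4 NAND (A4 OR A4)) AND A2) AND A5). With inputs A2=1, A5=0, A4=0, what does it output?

Substituting: (((0 NAND (0 OR 0)) AND 1) AND 0)
= 0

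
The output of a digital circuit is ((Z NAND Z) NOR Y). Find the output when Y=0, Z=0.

Substituting: ((0 NAND 0) NOR 0)
= 0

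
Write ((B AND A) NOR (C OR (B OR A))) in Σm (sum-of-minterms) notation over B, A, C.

Σm(0) = (NOT B AND NOT A AND NOT C)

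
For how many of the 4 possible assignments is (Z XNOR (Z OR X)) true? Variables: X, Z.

Satisfying assignments: (0,0), (0,1), (1,1)
Count: 3 out of 4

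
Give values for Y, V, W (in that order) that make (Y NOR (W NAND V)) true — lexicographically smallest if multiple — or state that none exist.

Y=0, V=1, W=1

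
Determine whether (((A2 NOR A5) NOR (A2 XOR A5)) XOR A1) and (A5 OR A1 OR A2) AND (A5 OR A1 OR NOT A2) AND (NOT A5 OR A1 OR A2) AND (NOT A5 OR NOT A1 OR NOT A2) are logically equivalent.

Yes, they are equivalent — the two output columns agree on all 8 assignments:
A5 | A1 | A2 | Expression 1 | Expression 2
------------------------------------------
0 | 0 | 0 | 0 | 0
0 | 0 | 1 | 0 | 0
0 | 1 | 0 | 1 | 1
0 | 1 | 1 | 1 | 1
1 | 0 | 0 | 0 | 0
1 | 0 | 1 | 1 | 1
1 | 1 | 0 | 1 | 1
1 | 1 | 1 | 0 | 0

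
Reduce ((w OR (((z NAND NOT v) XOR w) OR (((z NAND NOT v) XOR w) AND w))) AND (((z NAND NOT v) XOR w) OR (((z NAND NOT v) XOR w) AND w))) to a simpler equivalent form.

By absorption (E AND (E OR v) = E) then absorption (E OR (E AND v) = E):
= ((z NAND NOT v) XOR w)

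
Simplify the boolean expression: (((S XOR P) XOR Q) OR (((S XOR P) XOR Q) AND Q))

By absorption (E OR (E AND v) = E):
= ((S XOR P) XOR Q)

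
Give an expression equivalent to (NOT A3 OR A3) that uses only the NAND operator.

(((A3 NAND A3) NAND (A3 NAND A3)) NAND (A3 NAND A3))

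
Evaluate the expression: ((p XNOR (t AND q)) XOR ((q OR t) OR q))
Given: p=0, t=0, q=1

Substituting: ((0 XNOR (0 AND 1)) XOR ((1 OR 0) OR 1))
= 0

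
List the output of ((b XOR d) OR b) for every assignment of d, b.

d | b | Output
--------------
0 | 0 | 0
0 | 1 | 1
1 | 0 | 1
1 | 1 | 1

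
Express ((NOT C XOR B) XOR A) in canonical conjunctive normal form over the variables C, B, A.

(C OR B OR NOT A) AND (C OR NOT B OR A) AND (NOT C OR B OR A) AND (NOT C OR NOT B OR NOT A)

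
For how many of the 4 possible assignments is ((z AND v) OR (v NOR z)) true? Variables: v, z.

Satisfying assignments: (0,0), (1,1)
Count: 2 out of 4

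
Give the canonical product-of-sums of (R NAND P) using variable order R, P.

ΠM(3) = (NOT R OR NOT P)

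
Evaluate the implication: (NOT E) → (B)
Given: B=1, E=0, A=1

Antecedent (NOT E) = 1; consequent (B) = 1.
1 → 1 = 1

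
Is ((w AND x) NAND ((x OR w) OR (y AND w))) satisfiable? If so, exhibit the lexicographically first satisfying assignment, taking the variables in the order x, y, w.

x=0, y=0, w=0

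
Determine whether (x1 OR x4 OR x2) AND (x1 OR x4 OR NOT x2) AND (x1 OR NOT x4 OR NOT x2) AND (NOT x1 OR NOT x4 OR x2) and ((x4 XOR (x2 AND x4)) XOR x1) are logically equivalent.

Yes, they are equivalent — the two output columns agree on all 8 assignments:
x1 | x4 | x2 | Expression 1 | Expression 2
------------------------------------------
0 | 0 | 0 | 0 | 0
0 | 0 | 1 | 0 | 0
0 | 1 | 0 | 1 | 1
0 | 1 | 1 | 0 | 0
1 | 0 | 0 | 1 | 1
1 | 0 | 1 | 1 | 1
1 | 1 | 0 | 0 | 0
1 | 1 | 1 | 1 | 1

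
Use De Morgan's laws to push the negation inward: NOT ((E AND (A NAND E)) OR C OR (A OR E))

NOT (E AND (A NAND E)) AND NOT C AND NOT (A OR E)
De Morgan's: NOT(OR of terms) = AND of negations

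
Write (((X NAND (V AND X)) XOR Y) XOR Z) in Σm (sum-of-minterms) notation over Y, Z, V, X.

Σm(0, 1, 2, 7, 11, 12, 13, 14) = (NOT Y AND NOT Z AND NOT V AND NOT X) OR (NOT Y AND NOT Z AND NOT V AND X) OR (NOT Y AND NOT Z AND V AND NOT X) OR (NOT Y AND Z AND V AND X) OR (Y AND NOT Z AND V AND X) OR (Y AND Z AND NOT V AND NOT X) OR (Y AND Z AND NOT V AND X) OR (Y AND Z AND V AND NOT X)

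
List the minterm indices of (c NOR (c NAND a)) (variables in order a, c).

Σm() = FALSE (no minterms)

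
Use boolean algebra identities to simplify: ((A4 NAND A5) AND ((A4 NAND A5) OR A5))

By absorption (E AND (E OR v) = E):
= (A4 NAND A5)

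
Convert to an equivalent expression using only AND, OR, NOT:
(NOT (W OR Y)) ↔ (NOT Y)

((NOT (W OR Y)) AND (NOT Y)) OR ((W OR Y) AND Y)
(Biconditional = both true or both false)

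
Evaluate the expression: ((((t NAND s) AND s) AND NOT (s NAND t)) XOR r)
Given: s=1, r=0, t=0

Substituting: ((((0 NAND 1) AND 1) AND NOT (1 NAND 0)) XOR 0)
= 0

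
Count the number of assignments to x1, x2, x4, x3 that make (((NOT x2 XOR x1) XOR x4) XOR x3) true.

Satisfying assignments: (0,0,0,0), (0,0,1,1), (0,1,0,1), (0,1,1,0), (1,0,0,1), (1,0,1,0), (1,1,0,0), (1,1,1,1)
Count: 8 out of 16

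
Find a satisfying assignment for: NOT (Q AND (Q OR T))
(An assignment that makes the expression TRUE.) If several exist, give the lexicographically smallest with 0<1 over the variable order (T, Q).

T=0, Q=0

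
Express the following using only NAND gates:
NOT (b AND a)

(((b NAND a) NAND (b NAND a)) NAND ((b NAND a) NAND (b NAND a)))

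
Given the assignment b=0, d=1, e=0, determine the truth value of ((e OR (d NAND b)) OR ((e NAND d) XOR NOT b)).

Substituting: ((0 OR (1 NAND 0)) OR ((0 NAND 1) XOR NOT 0))
= 1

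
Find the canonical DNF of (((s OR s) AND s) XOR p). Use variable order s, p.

(NOT s AND p) OR (s AND NOT p)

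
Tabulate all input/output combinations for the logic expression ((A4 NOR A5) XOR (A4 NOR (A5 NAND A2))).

A4 | A2 | A5 | Output
---------------------
0 | 0 | 0 | 1
0 | 0 | 1 | 0
0 | 1 | 0 | 1
0 | 1 | 1 | 1
1 | 0 | 0 | 0
1 | 0 | 1 | 0
1 | 1 | 0 | 0
1 | 1 | 1 | 0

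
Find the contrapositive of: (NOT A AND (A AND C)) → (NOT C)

Contrapositive: C → NOT (NOT A AND (A AND C))
Note: A statement and its contrapositive are logically equivalent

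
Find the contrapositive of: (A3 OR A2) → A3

Contrapositive: NOT A3 → NOT (A3 OR A2)
Note: A statement and its contrapositive are logically equivalent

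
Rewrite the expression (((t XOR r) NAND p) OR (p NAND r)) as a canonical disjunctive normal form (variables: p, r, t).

(NOT p AND NOT r AND NOT t) OR (NOT p AND NOT r AND t) OR (NOT p AND r AND NOT t) OR (NOT p AND r AND t) OR (p AND NOT r AND NOT t) OR (p AND NOT r AND t) OR (p AND r AND t)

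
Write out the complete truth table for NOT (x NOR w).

x | w | Output
--------------
0 | 0 | 0
0 | 1 | 1
1 | 0 | 1
1 | 1 | 1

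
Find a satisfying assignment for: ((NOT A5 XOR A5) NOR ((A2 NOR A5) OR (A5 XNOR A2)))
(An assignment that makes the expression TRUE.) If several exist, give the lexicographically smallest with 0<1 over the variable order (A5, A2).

UNSATISFIABLE - no assignment makes this expression true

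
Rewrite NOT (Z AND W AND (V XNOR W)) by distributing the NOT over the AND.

NOT Z OR NOT W OR NOT (V XNOR W)
De Morgan's: NOT(AND of terms) = OR of negations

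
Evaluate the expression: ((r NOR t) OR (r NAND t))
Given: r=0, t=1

Substituting: ((0 NOR 1) OR (0 NAND 1))
= 1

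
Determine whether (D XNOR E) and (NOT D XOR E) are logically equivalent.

Yes, they are equivalent — the two output columns agree on all 4 assignments:
E | D | Expression 1 | Expression 2
-----------------------------------
0 | 0 | 1 | 1
0 | 1 | 0 | 0
1 | 0 | 0 | 0
1 | 1 | 1 | 1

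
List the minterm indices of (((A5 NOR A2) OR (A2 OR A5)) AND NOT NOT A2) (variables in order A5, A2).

Σm(1, 3) = (NOT A5 AND A2) OR (A5 AND A2)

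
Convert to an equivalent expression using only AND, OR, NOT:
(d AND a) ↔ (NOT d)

((d AND a) AND (NOT d)) OR (NOT (d AND a) AND d)
(Biconditional = both true or both false)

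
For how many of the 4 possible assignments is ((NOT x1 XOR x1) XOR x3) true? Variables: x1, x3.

Satisfying assignments: (0,0), (1,0)
Count: 2 out of 4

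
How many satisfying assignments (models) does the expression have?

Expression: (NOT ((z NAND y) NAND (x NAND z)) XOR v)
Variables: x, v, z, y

Satisfying assignments: (0,0,0,0), (0,0,0,1), (0,0,1,0), (0,1,1,1), (1,0,0,0), (1,0,0,1), (1,1,1,0), (1,1,1,1)
Count: 8 out of 16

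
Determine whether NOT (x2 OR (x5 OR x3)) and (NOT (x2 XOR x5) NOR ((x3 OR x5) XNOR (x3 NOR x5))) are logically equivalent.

No. Counterexample: with x3=0, x5=0, x2=0, Expression 1 = 1 but Expression 2 = 0.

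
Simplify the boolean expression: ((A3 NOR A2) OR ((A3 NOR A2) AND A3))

By absorption (E OR (E AND v) = E):
= (A3 NOR A2)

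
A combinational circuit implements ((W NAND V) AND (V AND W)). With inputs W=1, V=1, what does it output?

Substituting: ((1 NAND 1) AND (1 AND 1))
= 0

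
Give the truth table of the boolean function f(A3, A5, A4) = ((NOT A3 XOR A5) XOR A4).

A3 | A5 | A4 | Output
---------------------
0 | 0 | 0 | 1
0 | 0 | 1 | 0
0 | 1 | 0 | 0
0 | 1 | 1 | 1
1 | 0 | 0 | 0
1 | 0 | 1 | 1
1 | 1 | 0 | 1
1 | 1 | 1 | 0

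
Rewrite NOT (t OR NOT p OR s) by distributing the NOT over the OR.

NOT t AND p AND NOT s
De Morgan's: NOT(OR of terms) = AND of negations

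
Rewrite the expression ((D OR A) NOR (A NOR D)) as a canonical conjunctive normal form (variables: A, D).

(A OR D) AND (A OR NOT D) AND (NOT A OR D) AND (NOT A OR NOT D)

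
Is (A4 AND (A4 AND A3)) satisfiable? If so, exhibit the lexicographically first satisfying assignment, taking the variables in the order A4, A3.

A4=1, A3=1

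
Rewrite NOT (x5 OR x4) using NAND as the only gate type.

(((x5 NAND x5) NAND (x4 NAND x4)) NAND ((x5 NAND x5) NAND (x4 NAND x4)))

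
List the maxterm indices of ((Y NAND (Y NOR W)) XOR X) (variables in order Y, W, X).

ΠM(1, 3, 5, 7) = (Y OR W OR NOT X) AND (Y OR NOT W OR NOT X) AND (NOT Y OR W OR NOT X) AND (NOT Y OR NOT W OR NOT X)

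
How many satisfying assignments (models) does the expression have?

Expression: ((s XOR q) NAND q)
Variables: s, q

Satisfying assignments: (0,0), (1,0), (1,1)
Count: 3 out of 4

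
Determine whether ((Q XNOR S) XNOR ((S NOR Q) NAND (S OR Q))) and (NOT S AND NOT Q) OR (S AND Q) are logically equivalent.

Yes, they are equivalent — the two output columns agree on all 4 assignments:
S | Q | Expression 1 | Expression 2
-----------------------------------
0 | 0 | 1 | 1
0 | 1 | 0 | 0
1 | 0 | 0 | 0
1 | 1 | 1 | 1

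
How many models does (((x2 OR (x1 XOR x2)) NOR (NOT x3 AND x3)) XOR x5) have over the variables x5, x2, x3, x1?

Satisfying assignments: (0,0,0,0), (0,0,1,0), (1,0,0,1), (1,0,1,1), (1,1,0,0), (1,1,0,1), (1,1,1,0), (1,1,1,1)
Count: 8 out of 16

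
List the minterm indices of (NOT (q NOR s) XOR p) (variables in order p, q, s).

Σm(1, 2, 3, 4) = (NOT p AND NOT q AND s) OR (NOT p AND q AND NOT s) OR (NOT p AND q AND s) OR (p AND NOT q AND NOT s)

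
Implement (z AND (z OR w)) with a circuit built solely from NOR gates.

((z NOR z) NOR (((z NOR w) NOR (z NOR w)) NOR ((z NOR w) NOR (z NOR w))))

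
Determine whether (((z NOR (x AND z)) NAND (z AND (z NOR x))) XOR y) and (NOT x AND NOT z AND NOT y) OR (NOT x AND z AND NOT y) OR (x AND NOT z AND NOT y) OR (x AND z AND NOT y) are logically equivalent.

Yes, they are equivalent — the two output columns agree on all 8 assignments:
x | z | y | Expression 1 | Expression 2
---------------------------------------
0 | 0 | 0 | 1 | 1
0 | 0 | 1 | 0 | 0
0 | 1 | 0 | 1 | 1
0 | 1 | 1 | 0 | 0
1 | 0 | 0 | 1 | 1
1 | 0 | 1 | 0 | 0
1 | 1 | 0 | 1 | 1
1 | 1 | 1 | 0 | 0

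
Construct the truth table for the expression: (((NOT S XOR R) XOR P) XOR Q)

S | R | P | Q | Output
----------------------
0 | 0 | 0 | 0 | 1
0 | 0 | 0 | 1 | 0
0 | 0 | 1 | 0 | 0
0 | 0 | 1 | 1 | 1
0 | 1 | 0 | 0 | 0
0 | 1 | 0 | 1 | 1
0 | 1 | 1 | 0 | 1
0 | 1 | 1 | 1 | 0
1 | 0 | 0 | 0 | 0
1 | 0 | 0 | 1 | 1
1 | 0 | 1 | 0 | 1
1 | 0 | 1 | 1 | 0
1 | 1 | 0 | 0 | 1
1 | 1 | 0 | 1 | 0
1 | 1 | 1 | 0 | 0
1 | 1 | 1 | 1 | 1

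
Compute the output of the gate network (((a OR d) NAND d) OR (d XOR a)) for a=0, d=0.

Substituting: (((0 OR 0) NAND 0) OR (0 XOR 0))
= 1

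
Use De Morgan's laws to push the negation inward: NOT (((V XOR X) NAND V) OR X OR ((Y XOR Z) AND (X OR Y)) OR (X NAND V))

NOT ((V XOR X) NAND V) AND NOT X AND NOT ((Y XOR Z) AND (X OR Y)) AND NOT (X NAND V)
De Morgan's: NOT(OR of terms) = AND of negations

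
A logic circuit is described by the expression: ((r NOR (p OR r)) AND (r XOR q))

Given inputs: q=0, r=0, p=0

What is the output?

Substituting: ((0 NOR (0 OR 0)) AND (0 XOR 0))
= 0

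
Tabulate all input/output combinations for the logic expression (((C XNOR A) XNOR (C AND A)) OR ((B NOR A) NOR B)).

C | A | B | Output
------------------
0 | 0 | 0 | 0
0 | 0 | 1 | 0
0 | 1 | 0 | 1
0 | 1 | 1 | 1
1 | 0 | 0 | 1
1 | 0 | 1 | 1
1 | 1 | 0 | 1
1 | 1 | 1 | 1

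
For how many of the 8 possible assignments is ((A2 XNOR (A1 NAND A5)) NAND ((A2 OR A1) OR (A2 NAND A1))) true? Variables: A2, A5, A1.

Satisfying assignments: (0,0,0), (0,0,1), (0,1,0), (1,1,1)
Count: 4 out of 8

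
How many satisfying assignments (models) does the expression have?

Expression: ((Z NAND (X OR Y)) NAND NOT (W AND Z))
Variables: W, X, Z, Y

Satisfying assignments: (0,0,1,1), (0,1,1,0), (0,1,1,1), (1,0,1,0), (1,0,1,1), (1,1,1,0), (1,1,1,1)
Count: 7 out of 16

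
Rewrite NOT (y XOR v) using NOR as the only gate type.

(((((y NOR v) NOR (y NOR v)) NOR ((y NOR v) NOR (y NOR v))) NOR ((((y NOR y) NOR (v NOR v)) NOR ((y NOR y) NOR (v NOR v))) NOR (((y NOR y) NOR (v NOR v)) NOR ((y NOR y) NOR (v NOR v))))) NOR ((((y NOR v) NOR (y NOR v)) NOR ((y NOR v) NOR (y NOR v))) NOR ((((y NOR y) NOR (v NOR v)) NOR ((y NOR y) NOR (v NOR v))) NOR (((y NOR y) NOR (v NOR v)) NOR ((y NOR y) NOR (v NOR v))))))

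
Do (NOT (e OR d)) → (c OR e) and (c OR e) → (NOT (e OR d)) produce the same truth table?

No, Converse is not equivalent to original (counterexample: d=0, c=0, e=0)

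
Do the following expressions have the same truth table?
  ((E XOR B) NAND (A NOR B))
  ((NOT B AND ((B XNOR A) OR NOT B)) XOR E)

No. Counterexample: with B=0, A=1, E=1, Expression 1 = 1 but Expression 2 = 0.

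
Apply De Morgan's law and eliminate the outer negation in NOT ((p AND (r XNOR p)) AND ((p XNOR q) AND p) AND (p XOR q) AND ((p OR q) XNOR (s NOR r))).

NOT (p AND (r XNOR p)) OR NOT ((p XNOR q) AND p) OR NOT (p XOR q) OR NOT ((p OR q) XNOR (s NOR r))
De Morgan's: NOT(AND of terms) = OR of negations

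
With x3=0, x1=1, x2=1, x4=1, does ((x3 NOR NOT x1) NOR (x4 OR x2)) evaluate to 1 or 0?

Substituting: ((0 NOR NOT 1) NOR (1 OR 1))
= 0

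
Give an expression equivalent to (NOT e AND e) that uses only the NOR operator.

(((e NOR e) NOR (e NOR e)) NOR (e NOR e))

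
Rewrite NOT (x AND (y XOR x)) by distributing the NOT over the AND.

NOT x OR NOT (y XOR x)
De Morgan's: NOT(AND of terms) = OR of negations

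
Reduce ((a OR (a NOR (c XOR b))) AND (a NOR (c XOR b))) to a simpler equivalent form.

By absorption (E AND (E OR v) = E):
= (a NOR (c XOR b))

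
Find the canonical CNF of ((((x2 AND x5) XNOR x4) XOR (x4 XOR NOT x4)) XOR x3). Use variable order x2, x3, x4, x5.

(x2 OR x3 OR x4 OR x5) AND (x2 OR x3 OR x4 OR NOT x5) AND (x2 OR NOT x3 OR NOT x4 OR x5) AND (x2 OR NOT x3 OR NOT x4 OR NOT x5) AND (NOT x2 OR x3 OR x4 OR x5) AND (NOT x2 OR x3 OR NOT x4 OR NOT x5) AND (NOT x2 OR NOT x3 OR x4 OR NOT x5) AND (NOT x2 OR NOT x3 OR NOT x4 OR x5)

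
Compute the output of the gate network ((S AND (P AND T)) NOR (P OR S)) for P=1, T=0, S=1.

Substituting: ((1 AND (1 AND 0)) NOR (1 OR 1))
= 0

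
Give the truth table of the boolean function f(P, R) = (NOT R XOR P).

P | R | Output
--------------
0 | 0 | 1
0 | 1 | 0
1 | 0 | 0
1 | 1 | 1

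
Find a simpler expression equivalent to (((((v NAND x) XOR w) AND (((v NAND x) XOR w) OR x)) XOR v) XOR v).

By XOR self-cancellation ((E XOR v) XOR v = E) then absorption (E AND (E OR v) = E):
= ((v NAND x) XOR w)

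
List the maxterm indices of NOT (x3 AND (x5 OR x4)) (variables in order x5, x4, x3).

ΠM(3, 5, 7) = (x5 OR NOT x4 OR NOT x3) AND (NOT x5 OR x4 OR NOT x3) AND (NOT x5 OR NOT x4 OR NOT x3)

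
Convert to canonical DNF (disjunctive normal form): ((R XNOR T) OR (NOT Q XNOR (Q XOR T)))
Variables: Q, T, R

(NOT Q AND NOT T AND NOT R) OR (NOT Q AND T AND NOT R) OR (NOT Q AND T AND R) OR (Q AND NOT T AND NOT R) OR (Q AND T AND NOT R) OR (Q AND T AND R)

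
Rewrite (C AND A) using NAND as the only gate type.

((C NAND A) NAND (C NAND A))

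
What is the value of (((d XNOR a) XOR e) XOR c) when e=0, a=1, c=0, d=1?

Substituting: (((1 XNOR 1) XOR 0) XOR 0)
= 1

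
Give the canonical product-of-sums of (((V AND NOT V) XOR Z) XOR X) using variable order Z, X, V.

ΠM(0, 1, 6, 7) = (Z OR X OR V) AND (Z OR X OR NOT V) AND (NOT Z OR NOT X OR V) AND (NOT Z OR NOT X OR NOT V)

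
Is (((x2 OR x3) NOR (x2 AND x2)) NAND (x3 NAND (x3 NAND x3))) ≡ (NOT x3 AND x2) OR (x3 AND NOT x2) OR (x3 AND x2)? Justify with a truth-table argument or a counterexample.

Yes, they are equivalent — the two output columns agree on all 4 assignments:
x3 | x2 | Expression 1 | Expression 2
-------------------------------------
0 | 0 | 0 | 0
0 | 1 | 1 | 1
1 | 0 | 1 | 1
1 | 1 | 1 | 1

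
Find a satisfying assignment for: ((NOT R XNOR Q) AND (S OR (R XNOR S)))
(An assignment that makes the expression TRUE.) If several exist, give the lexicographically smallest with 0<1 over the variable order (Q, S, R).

Q=0, S=1, R=1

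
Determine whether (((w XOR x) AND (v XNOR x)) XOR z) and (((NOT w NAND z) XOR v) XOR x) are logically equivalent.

No. Counterexample: with z=0, w=0, v=0, x=0, Expression 1 = 0 but Expression 2 = 1.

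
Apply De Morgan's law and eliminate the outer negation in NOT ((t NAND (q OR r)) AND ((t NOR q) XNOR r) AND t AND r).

NOT (t NAND (q OR r)) OR NOT ((t NOR q) XNOR r) OR NOT t OR NOT r
De Morgan's: NOT(AND of terms) = OR of negations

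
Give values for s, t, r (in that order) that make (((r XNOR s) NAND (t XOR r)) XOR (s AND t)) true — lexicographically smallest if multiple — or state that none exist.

s=0, t=0, r=0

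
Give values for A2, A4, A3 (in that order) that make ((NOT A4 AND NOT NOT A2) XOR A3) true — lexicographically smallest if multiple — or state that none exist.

A2=0, A4=0, A3=1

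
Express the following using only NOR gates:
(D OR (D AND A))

((D NOR ((D NOR D) NOR (A NOR A))) NOR (D NOR ((D NOR D) NOR (A NOR A))))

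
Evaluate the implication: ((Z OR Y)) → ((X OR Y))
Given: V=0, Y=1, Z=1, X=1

Antecedent ((Z OR Y)) = 1; consequent ((X OR Y)) = 1.
1 → 1 = 1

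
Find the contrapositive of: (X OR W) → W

Contrapositive: NOT W → NOT (X OR W)
Note: A statement and its contrapositive are logically equivalent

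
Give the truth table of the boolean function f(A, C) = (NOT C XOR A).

A | C | Output
--------------
0 | 0 | 1
0 | 1 | 0
1 | 0 | 0
1 | 1 | 1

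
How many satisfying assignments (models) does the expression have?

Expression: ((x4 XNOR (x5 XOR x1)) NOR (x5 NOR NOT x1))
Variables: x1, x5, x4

Satisfying assignments: (0,0,1), (0,1,0), (1,1,1)
Count: 3 out of 8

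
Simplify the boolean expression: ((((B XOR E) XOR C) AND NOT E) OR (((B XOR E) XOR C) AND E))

By distribution ((E AND v) OR (E AND NOT v) = E):
= ((B XOR E) XOR C)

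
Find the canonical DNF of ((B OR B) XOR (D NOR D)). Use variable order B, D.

(NOT B AND NOT D) OR (B AND D)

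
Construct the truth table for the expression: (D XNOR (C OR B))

B | C | D | Output
------------------
0 | 0 | 0 | 1
0 | 0 | 1 | 0
0 | 1 | 0 | 0
0 | 1 | 1 | 1
1 | 0 | 0 | 0
1 | 0 | 1 | 1
1 | 1 | 0 | 0
1 | 1 | 1 | 1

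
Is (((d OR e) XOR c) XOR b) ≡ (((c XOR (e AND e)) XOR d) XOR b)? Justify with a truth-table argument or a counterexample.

No. Counterexample: with c=0, e=1, d=1, b=0, Expression 1 = 1 but Expression 2 = 0.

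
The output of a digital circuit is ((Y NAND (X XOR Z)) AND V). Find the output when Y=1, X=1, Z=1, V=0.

Substituting: ((1 NAND (1 XOR 1)) AND 0)
= 0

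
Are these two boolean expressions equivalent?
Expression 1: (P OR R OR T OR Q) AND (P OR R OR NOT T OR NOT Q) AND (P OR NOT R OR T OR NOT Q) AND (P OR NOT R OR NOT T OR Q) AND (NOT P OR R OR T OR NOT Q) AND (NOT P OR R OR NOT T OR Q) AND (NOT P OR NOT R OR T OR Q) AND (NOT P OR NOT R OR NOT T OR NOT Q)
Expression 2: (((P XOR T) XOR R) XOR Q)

Yes, they are equivalent — the two output columns agree on all 16 assignments:
P | R | T | Q | Expression 1 | Expression 2
-------------------------------------------
0 | 0 | 0 | 0 | 0 | 0
0 | 0 | 0 | 1 | 1 | 1
0 | 0 | 1 | 0 | 1 | 1
0 | 0 | 1 | 1 | 0 | 0
0 | 1 | 0 | 0 | 1 | 1
0 | 1 | 0 | 1 | 0 | 0
0 | 1 | 1 | 0 | 0 | 0
0 | 1 | 1 | 1 | 1 | 1
1 | 0 | 0 | 0 | 1 | 1
1 | 0 | 0 | 1 | 0 | 0
1 | 0 | 1 | 0 | 0 | 0
1 | 0 | 1 | 1 | 1 | 1
1 | 1 | 0 | 0 | 0 | 0
1 | 1 | 0 | 1 | 1 | 1
1 | 1 | 1 | 0 | 1 | 1
1 | 1 | 1 | 1 | 0 | 0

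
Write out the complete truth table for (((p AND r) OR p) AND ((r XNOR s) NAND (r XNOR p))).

r | s | p | Output
------------------
0 | 0 | 0 | 0
0 | 0 | 1 | 1
0 | 1 | 0 | 0
0 | 1 | 1 | 1
1 | 0 | 0 | 0
1 | 0 | 1 | 1
1 | 1 | 0 | 0
1 | 1 | 1 | 0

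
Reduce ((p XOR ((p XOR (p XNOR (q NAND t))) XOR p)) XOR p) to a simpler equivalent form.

By XOR self-cancellation ((E XOR v) XOR v = E) then XOR self-cancellation ((E XOR v) XOR v = E):
= (p XNOR (q NAND t))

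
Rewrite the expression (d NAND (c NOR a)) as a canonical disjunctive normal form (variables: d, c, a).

(NOT d AND NOT c AND NOT a) OR (NOT d AND NOT c AND a) OR (NOT d AND c AND NOT a) OR (NOT d AND c AND a) OR (d AND NOT c AND a) OR (d AND c AND NOT a) OR (d AND c AND a)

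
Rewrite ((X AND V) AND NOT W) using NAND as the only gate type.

((((X NAND V) NAND (X NAND V)) NAND (W NAND W)) NAND (((X NAND V) NAND (X NAND V)) NAND (W NAND W)))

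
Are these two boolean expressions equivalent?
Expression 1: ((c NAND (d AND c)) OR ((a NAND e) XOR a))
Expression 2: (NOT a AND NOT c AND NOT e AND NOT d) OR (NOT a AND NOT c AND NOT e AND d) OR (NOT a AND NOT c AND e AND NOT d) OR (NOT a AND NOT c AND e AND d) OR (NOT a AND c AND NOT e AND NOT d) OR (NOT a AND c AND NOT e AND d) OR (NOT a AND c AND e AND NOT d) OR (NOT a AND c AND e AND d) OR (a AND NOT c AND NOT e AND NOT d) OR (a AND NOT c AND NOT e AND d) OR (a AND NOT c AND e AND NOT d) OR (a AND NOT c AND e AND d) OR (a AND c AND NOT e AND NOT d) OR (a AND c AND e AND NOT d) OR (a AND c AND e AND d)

Yes, they are equivalent — the two output columns agree on all 16 assignments:
a | c | e | d | Expression 1 | Expression 2
-------------------------------------------
0 | 0 | 0 | 0 | 1 | 1
0 | 0 | 0 | 1 | 1 | 1
0 | 0 | 1 | 0 | 1 | 1
0 | 0 | 1 | 1 | 1 | 1
0 | 1 | 0 | 0 | 1 | 1
0 | 1 | 0 | 1 | 1 | 1
0 | 1 | 1 | 0 | 1 | 1
0 | 1 | 1 | 1 | 1 | 1
1 | 0 | 0 | 0 | 1 | 1
1 | 0 | 0 | 1 | 1 | 1
1 | 0 | 1 | 0 | 1 | 1
1 | 0 | 1 | 1 | 1 | 1
1 | 1 | 0 | 0 | 1 | 1
1 | 1 | 0 | 1 | 0 | 0
1 | 1 | 1 | 0 | 1 | 1
1 | 1 | 1 | 1 | 1 | 1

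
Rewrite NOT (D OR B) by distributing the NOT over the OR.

NOT D AND NOT B
De Morgan's: NOT(OR of terms) = AND of negations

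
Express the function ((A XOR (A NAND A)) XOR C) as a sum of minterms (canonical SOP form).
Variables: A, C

Σm(0, 2) = (NOT A AND NOT C) OR (A AND NOT C)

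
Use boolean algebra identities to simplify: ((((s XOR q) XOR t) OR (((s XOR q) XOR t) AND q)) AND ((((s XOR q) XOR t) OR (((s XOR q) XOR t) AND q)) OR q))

By absorption (E AND (E OR v) = E) then absorption (E OR (E AND v) = E):
= ((s XOR q) XOR t)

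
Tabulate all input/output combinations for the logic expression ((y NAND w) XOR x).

x | w | y | Output
------------------
0 | 0 | 0 | 1
0 | 0 | 1 | 1
0 | 1 | 0 | 1
0 | 1 | 1 | 0
1 | 0 | 0 | 0
1 | 0 | 1 | 0
1 | 1 | 0 | 0
1 | 1 | 1 | 1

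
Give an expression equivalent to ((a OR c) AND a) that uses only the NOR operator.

((((a NOR c) NOR (a NOR c)) NOR ((a NOR c) NOR (a NOR c))) NOR (a NOR a))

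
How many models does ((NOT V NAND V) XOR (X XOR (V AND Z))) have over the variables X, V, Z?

Satisfying assignments: (0,0,0), (0,0,1), (0,1,0), (1,1,1)
Count: 4 out of 8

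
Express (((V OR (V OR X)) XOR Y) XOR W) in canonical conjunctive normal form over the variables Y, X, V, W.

(Y OR X OR V OR W) AND (Y OR X OR NOT V OR NOT W) AND (Y OR NOT X OR V OR NOT W) AND (Y OR NOT X OR NOT V OR NOT W) AND (NOT Y OR X OR V OR NOT W) AND (NOT Y OR X OR NOT V OR W) AND (NOT Y OR NOT X OR V OR W) AND (NOT Y OR NOT X OR NOT V OR W)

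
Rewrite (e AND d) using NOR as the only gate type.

((e NOR e) NOR (d NOR d))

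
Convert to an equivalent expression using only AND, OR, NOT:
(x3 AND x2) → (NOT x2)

NOT (x3 AND x2) OR (NOT x2)
(Implication elimination: A → B = NOT A OR B)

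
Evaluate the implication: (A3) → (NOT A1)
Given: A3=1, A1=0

Antecedent (A3) = 1; consequent (NOT A1) = 1.
1 → 1 = 1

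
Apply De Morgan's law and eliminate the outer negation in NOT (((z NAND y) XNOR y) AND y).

NOT ((z NAND y) XNOR y) OR NOT y
De Morgan's: NOT(AND of terms) = OR of negations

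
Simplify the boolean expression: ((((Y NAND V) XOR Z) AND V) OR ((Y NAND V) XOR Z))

By absorption (E OR (E AND v) = E):
= ((Y NAND V) XOR Z)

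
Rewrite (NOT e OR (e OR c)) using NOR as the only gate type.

(((e NOR e) NOR ((e NOR c) NOR (e NOR c))) NOR ((e NOR e) NOR ((e NOR c) NOR (e NOR c))))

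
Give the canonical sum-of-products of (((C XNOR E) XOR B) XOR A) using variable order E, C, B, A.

Σm(0, 3, 5, 6, 9, 10, 12, 15) = (NOT E AND NOT C AND NOT B AND NOT A) OR (NOT E AND NOT C AND B AND A) OR (NOT E AND C AND NOT B AND A) OR (NOT E AND C AND B AND NOT A) OR (E AND NOT C AND NOT B AND A) OR (E AND NOT C AND B AND NOT A) OR (E AND C AND NOT B AND NOT A) OR (E AND C AND B AND A)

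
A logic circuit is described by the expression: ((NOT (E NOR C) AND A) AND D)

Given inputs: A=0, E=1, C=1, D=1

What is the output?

Substituting: ((NOT (1 NOR 1) AND 0) AND 1)
= 0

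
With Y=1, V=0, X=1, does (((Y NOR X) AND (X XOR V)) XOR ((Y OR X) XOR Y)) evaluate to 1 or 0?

Substituting: (((1 NOR 1) AND (1 XOR 0)) XOR ((1 OR 1) XOR 1))
= 0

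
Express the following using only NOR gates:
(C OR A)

((C NOR A) NOR (C NOR A))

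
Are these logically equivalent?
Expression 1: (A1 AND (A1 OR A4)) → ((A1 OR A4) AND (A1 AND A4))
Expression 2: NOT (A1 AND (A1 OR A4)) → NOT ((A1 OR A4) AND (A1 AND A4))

No, Inverse is not equivalent to original (counterexample: A4=0, A1=1)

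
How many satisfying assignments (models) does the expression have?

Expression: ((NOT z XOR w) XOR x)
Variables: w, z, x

Satisfying assignments: (0,0,0), (0,1,1), (1,0,1), (1,1,0)
Count: 4 out of 8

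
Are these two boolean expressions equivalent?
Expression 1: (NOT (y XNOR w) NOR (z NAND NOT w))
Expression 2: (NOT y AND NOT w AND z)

Yes, they are equivalent — the two output columns agree on all 8 assignments:
y | w | z | Expression 1 | Expression 2
---------------------------------------
0 | 0 | 0 | 0 | 0
0 | 0 | 1 | 1 | 1
0 | 1 | 0 | 0 | 0
0 | 1 | 1 | 0 | 0
1 | 0 | 0 | 0 | 0
1 | 0 | 1 | 0 | 0
1 | 1 | 0 | 0 | 0
1 | 1 | 1 | 0 | 0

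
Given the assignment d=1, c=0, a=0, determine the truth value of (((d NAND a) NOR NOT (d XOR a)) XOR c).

Substituting: (((1 NAND 0) NOR NOT (1 XOR 0)) XOR 0)
= 0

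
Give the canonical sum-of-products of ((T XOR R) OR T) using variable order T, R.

Σm(1, 2, 3) = (NOT T AND R) OR (T AND NOT R) OR (T AND R)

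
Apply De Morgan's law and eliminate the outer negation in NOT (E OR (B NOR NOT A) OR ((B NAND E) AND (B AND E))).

NOT E AND NOT (B NOR NOT A) AND NOT ((B NAND E) AND (B AND E))
De Morgan's: NOT(OR of terms) = AND of negations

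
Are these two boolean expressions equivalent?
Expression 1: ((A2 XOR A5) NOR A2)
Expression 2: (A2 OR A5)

No. Counterexample: with A5=0, A2=0, Expression 1 = 1 but Expression 2 = 0.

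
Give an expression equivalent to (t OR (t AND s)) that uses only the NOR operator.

((t NOR ((t NOR t) NOR (s NOR s))) NOR (t NOR ((t NOR t) NOR (s NOR s))))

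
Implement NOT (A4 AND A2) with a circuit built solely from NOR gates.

(((A4 NOR A4) NOR (A2 NOR A2)) NOR ((A4 NOR A4) NOR (A2 NOR A2)))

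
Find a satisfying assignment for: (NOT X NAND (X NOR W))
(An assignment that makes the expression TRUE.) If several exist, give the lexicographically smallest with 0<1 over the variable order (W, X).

W=0, X=1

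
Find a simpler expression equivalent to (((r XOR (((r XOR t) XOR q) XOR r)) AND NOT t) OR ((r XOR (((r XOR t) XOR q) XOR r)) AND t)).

By distribution ((E AND v) OR (E AND NOT v) = E) then XOR self-cancellation ((E XOR v) XOR v = E):
= ((r XOR t) XOR q)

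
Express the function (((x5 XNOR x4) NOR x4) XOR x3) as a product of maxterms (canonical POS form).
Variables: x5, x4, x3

ΠM(0, 2, 5, 6) = (x5 OR x4 OR x3) AND (x5 OR NOT x4 OR x3) AND (NOT x5 OR x4 OR NOT x3) AND (NOT x5 OR NOT x4 OR x3)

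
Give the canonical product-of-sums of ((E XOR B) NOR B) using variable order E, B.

ΠM(1, 2, 3) = (E OR NOT B) AND (NOT E OR B) AND (NOT E OR NOT B)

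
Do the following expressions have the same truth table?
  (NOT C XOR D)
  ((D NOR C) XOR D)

No. Counterexample: with C=0, D=1, Expression 1 = 0 but Expression 2 = 1.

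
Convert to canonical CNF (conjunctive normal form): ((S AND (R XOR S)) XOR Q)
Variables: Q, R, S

(Q OR R OR S) AND (Q OR NOT R OR S) AND (Q OR NOT R OR NOT S) AND (NOT Q OR R OR NOT S)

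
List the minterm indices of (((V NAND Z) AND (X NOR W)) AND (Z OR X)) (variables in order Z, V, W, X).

Σm(8) = (Z AND NOT V AND NOT W AND NOT X)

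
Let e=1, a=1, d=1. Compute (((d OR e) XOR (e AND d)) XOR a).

Substituting: (((1 OR 1) XOR (1 AND 1)) XOR 1)
= 1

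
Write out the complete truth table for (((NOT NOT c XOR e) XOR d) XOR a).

e | d | c | a | Output
----------------------
0 | 0 | 0 | 0 | 0
0 | 0 | 0 | 1 | 1
0 | 0 | 1 | 0 | 1
0 | 0 | 1 | 1 | 0
0 | 1 | 0 | 0 | 1
0 | 1 | 0 | 1 | 0
0 | 1 | 1 | 0 | 0
0 | 1 | 1 | 1 | 1
1 | 0 | 0 | 0 | 1
1 | 0 | 0 | 1 | 0
1 | 0 | 1 | 0 | 0
1 | 0 | 1 | 1 | 1
1 | 1 | 0 | 0 | 0
1 | 1 | 0 | 1 | 1
1 | 1 | 1 | 0 | 1
1 | 1 | 1 | 1 | 0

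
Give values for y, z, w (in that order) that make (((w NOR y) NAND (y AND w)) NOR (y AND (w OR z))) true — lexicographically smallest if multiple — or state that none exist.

UNSATISFIABLE - no assignment makes this expression true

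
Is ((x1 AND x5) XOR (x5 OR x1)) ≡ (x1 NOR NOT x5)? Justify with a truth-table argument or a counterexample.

No. Counterexample: with x1=1, x5=0, Expression 1 = 1 but Expression 2 = 0.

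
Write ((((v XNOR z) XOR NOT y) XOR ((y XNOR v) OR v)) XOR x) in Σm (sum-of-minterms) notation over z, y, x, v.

Σm(0, 3, 4, 5, 9, 10, 14, 15) = (NOT z AND NOT y AND NOT x AND NOT v) OR (NOT z AND NOT y AND x AND v) OR (NOT z AND y AND NOT x AND NOT v) OR (NOT z AND y AND NOT x AND v) OR (z AND NOT y AND NOT x AND v) OR (z AND NOT y AND x AND NOT v) OR (z AND y AND x AND NOT v) OR (z AND y AND x AND v)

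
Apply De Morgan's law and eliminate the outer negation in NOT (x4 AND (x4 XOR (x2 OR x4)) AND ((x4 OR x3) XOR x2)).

NOT x4 OR NOT (x4 XOR (x2 OR x4)) OR NOT ((x4 OR x3) XOR x2)
De Morgan's: NOT(AND of terms) = OR of negations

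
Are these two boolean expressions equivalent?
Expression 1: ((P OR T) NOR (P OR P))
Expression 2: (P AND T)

No. Counterexample: with P=0, T=0, Expression 1 = 1 but Expression 2 = 0.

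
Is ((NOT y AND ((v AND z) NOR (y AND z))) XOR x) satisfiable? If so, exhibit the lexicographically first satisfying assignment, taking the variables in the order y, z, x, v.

y=0, z=0, x=0, v=0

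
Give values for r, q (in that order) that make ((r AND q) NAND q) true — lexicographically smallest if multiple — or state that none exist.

r=0, q=0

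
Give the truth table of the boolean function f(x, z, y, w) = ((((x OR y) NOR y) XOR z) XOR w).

x | z | y | w | Output
----------------------
0 | 0 | 0 | 0 | 1
0 | 0 | 0 | 1 | 0
0 | 0 | 1 | 0 | 0
0 | 0 | 1 | 1 | 1
0 | 1 | 0 | 0 | 0
0 | 1 | 0 | 1 | 1
0 | 1 | 1 | 0 | 1
0 | 1 | 1 | 1 | 0
1 | 0 | 0 | 0 | 0
1 | 0 | 0 | 1 | 1
1 | 0 | 1 | 0 | 0
1 | 0 | 1 | 1 | 1
1 | 1 | 0 | 0 | 1
1 | 1 | 0 | 1 | 0
1 | 1 | 1 | 0 | 1
1 | 1 | 1 | 1 | 0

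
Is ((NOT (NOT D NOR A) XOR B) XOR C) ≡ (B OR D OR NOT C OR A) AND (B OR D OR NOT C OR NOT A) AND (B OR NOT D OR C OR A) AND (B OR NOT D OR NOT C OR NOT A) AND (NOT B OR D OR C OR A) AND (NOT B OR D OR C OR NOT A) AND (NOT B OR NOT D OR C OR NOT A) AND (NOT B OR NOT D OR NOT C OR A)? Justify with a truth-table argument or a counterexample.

Yes, they are equivalent — the two output columns agree on all 16 assignments:
B | D | C | A | Expression 1 | Expression 2
-------------------------------------------
0 | 0 | 0 | 0 | 1 | 1
0 | 0 | 0 | 1 | 1 | 1
0 | 0 | 1 | 0 | 0 | 0
0 | 0 | 1 | 1 | 0 | 0
0 | 1 | 0 | 0 | 0 | 0
0 | 1 | 0 | 1 | 1 | 1
0 | 1 | 1 | 0 | 1 | 1
0 | 1 | 1 | 1 | 0 | 0
1 | 0 | 0 | 0 | 0 | 0
1 | 0 | 0 | 1 | 0 | 0
1 | 0 | 1 | 0 | 1 | 1
1 | 0 | 1 | 1 | 1 | 1
1 | 1 | 0 | 0 | 1 | 1
1 | 1 | 0 | 1 | 0 | 0
1 | 1 | 1 | 0 | 0 | 0
1 | 1 | 1 | 1 | 1 | 1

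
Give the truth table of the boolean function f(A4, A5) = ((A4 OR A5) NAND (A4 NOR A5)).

A4 | A5 | Output
----------------
0 | 0 | 1
0 | 1 | 1
1 | 0 | 1
1 | 1 | 1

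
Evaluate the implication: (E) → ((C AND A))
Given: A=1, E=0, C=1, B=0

Antecedent (E) = 0; consequent ((C AND A)) = 1.
0 → 1 = 1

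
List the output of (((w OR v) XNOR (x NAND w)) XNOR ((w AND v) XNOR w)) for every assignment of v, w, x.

v | w | x | Output
------------------
0 | 0 | 0 | 0
0 | 0 | 1 | 0
0 | 1 | 0 | 0
0 | 1 | 1 | 1
1 | 0 | 0 | 1
1 | 0 | 1 | 1
1 | 1 | 0 | 1
1 | 1 | 1 | 0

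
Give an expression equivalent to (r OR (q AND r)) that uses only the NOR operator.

((r NOR ((q NOR q) NOR (r NOR r))) NOR (r NOR ((q NOR q) NOR (r NOR r))))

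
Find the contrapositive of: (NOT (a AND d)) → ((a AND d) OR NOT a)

Contrapositive: NOT ((a AND d) OR NOT a) → (a AND d)
Note: A statement and its contrapositive are logically equivalent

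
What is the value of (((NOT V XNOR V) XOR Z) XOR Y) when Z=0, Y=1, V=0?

Substituting: (((NOT 0 XNOR 0) XOR 0) XOR 1)
= 1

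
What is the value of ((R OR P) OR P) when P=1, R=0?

Substituting: ((0 OR 1) OR 1)
= 1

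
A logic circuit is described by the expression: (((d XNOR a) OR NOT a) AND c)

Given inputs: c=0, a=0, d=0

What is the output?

Substituting: (((0 XNOR 0) OR NOT 0) AND 0)
= 0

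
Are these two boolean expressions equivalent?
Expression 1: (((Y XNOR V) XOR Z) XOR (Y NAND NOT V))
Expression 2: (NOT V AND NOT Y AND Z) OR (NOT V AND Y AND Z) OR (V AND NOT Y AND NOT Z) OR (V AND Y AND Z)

Yes, they are equivalent — the two output columns agree on all 8 assignments:
V | Y | Z | Expression 1 | Expression 2
---------------------------------------
0 | 0 | 0 | 0 | 0
0 | 0 | 1 | 1 | 1
0 | 1 | 0 | 0 | 0
0 | 1 | 1 | 1 | 1
1 | 0 | 0 | 1 | 1
1 | 0 | 1 | 0 | 0
1 | 1 | 0 | 0 | 0
1 | 1 | 1 | 1 | 1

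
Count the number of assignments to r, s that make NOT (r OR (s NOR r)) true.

Satisfying assignments: (0,1)
Count: 1 out of 4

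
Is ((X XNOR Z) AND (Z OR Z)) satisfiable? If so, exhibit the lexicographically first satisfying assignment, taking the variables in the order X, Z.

X=1, Z=1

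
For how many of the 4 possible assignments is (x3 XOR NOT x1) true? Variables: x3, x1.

Satisfying assignments: (0,0), (1,1)
Count: 2 out of 4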